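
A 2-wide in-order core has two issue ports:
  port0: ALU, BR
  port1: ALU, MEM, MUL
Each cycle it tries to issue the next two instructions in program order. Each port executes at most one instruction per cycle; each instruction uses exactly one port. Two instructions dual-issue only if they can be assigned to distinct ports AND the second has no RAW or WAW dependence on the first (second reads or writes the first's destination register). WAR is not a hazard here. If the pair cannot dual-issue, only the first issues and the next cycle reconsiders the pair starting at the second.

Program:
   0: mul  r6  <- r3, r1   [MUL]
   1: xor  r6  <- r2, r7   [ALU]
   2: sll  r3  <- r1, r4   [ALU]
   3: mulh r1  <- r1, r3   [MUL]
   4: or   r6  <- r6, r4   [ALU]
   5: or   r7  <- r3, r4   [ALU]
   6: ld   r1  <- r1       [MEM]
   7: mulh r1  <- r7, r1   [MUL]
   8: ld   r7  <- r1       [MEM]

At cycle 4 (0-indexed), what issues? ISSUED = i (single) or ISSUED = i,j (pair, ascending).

ISSUED = 7

[0] i0  mul.MUL  -- WAW r6
[1] i1&i2  xor.ALU+sll.ALU  -- pair
[2] i3&i4  mulh.MUL+or.ALU  -- pair
[3] i5&i6  or.ALU+ld.MEM  -- pair
[4] i7  mulh.MUL  -- no-port MUL/MEM
[5] i8  ld.MEM  -- tail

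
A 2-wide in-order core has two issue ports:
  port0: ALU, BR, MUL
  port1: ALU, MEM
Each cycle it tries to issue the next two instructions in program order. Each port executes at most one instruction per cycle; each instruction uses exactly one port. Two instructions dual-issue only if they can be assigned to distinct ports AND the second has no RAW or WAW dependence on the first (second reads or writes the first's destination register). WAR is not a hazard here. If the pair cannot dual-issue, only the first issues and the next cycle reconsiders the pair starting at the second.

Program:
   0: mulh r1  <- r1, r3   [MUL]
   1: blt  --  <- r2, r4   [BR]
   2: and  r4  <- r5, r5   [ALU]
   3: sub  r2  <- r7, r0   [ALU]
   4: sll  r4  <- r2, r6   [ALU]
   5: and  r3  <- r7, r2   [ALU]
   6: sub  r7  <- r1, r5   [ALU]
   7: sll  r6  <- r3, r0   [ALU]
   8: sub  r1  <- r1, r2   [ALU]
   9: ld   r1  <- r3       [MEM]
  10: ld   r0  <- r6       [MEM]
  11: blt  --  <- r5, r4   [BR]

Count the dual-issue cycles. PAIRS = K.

PAIRS = 4

0. mulh @i0  | no-port MUL/BR
1. blt/and @i1&i2  | 2-wide
2. sub @i3  | RAW r2
3. sll/and @i4&i5  | 2-wide
4. sub/sll @i6&i7  | 2-wide
5. sub @i8  | WAW r1
6. ld @i9  | no-port MEM/MEM
7. ld/blt @i10&i11  | 2-wide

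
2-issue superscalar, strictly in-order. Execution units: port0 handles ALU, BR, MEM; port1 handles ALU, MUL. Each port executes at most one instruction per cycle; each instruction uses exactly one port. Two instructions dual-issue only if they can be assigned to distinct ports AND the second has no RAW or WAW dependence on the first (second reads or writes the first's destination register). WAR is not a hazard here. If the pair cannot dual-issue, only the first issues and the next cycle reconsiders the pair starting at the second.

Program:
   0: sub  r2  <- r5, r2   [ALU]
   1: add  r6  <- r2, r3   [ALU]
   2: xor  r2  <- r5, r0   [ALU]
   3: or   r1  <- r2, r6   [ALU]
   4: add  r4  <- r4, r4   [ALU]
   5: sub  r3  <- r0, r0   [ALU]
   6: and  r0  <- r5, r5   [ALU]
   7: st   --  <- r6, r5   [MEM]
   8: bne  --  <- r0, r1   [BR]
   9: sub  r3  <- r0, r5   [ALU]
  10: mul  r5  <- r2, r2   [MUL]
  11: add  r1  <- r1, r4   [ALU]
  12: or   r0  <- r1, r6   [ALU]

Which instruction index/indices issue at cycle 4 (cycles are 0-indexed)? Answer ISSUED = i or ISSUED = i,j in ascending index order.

ISSUED = 7

c0: i0 sub.ALU  RAW r2
c1: i1&i2 add.ALU xor.ALU  pair
c2: i3&i4 or.ALU add.ALU  pair
c3: i5&i6 sub.ALU and.ALU  pair
c4: i7 st.MEM  no-port MEM/BR
c5: i8&i9 bne.BR sub.ALU  pair
c6: i10&i11 mul.MUL add.ALU  pair
c7: i12 or.ALU  tail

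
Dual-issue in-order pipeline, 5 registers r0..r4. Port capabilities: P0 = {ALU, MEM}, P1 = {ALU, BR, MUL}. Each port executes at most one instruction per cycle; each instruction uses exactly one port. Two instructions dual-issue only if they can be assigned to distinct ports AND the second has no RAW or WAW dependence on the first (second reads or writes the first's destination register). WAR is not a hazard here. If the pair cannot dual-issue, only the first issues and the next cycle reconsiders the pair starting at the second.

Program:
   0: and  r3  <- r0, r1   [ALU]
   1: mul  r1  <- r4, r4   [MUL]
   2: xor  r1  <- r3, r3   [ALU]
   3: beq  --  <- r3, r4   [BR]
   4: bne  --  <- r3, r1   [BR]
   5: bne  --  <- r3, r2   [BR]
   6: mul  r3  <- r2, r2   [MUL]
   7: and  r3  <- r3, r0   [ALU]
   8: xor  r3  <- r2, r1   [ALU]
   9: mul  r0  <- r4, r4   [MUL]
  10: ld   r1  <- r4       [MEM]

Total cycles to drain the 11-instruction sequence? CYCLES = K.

CYCLES = 8

[0] i0+i1  and;mul  -- pair
[1] i2+i3  xor;beq  -- pair
[2] i4  bne  -- no-port BR/BR
[3] i5  bne  -- no-port BR/MUL
[4] i6  mul  -- RAW+WAW r3
[5] i7  and  -- WAW r3
[6] i8+i9  xor;mul  -- pair
[7] i10  ld  -- tail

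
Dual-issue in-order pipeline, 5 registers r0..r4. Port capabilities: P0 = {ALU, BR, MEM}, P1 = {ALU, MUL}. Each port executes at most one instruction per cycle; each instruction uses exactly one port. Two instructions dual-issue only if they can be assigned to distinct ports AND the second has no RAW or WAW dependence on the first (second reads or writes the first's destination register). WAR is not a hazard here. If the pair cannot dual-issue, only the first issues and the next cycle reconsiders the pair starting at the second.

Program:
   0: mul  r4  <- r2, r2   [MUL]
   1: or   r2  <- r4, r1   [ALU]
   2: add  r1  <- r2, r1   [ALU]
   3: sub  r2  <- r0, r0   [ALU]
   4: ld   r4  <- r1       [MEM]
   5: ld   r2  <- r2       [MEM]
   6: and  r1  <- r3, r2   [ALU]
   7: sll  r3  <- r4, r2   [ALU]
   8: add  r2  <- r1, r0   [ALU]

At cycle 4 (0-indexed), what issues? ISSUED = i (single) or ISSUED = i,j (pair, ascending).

ISSUED = 5

[0] i0  mul.MUL  -- RAW r4
[1] i1  or.ALU  -- RAW r2
[2] i2/i3  add.ALU/sub.ALU  -- dual
[3] i4  ld.MEM  -- no-port MEM/MEM
[4] i5  ld.MEM  -- RAW r2
[5] i6/i7  and.ALU/sll.ALU  -- dual
[6] i8  add.ALU  -- tail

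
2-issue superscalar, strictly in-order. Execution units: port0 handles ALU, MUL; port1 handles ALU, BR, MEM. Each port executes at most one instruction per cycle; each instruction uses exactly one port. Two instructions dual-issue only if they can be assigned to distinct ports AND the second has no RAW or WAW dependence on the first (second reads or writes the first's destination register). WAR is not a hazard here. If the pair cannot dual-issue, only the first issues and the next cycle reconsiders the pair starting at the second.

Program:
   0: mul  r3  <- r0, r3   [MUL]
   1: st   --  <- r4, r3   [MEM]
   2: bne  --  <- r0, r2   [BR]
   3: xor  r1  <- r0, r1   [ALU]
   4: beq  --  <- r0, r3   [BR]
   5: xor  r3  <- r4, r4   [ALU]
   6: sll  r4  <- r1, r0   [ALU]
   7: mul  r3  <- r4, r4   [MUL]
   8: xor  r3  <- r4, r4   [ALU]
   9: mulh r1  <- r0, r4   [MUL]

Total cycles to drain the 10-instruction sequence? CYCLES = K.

#0 head=0: mul i0 RAW r3
#1 head=1: st i1 no-port MEM/BR
#2 head=2: bne+xor i2+i3 dual
#3 head=4: beq+xor i4+i5 dual
#4 head=6: sll i6 RAW r4
#5 head=7: mul i7 WAW r3
#6 head=8: xor+mulh i8+i9 dual

CYCLES = 7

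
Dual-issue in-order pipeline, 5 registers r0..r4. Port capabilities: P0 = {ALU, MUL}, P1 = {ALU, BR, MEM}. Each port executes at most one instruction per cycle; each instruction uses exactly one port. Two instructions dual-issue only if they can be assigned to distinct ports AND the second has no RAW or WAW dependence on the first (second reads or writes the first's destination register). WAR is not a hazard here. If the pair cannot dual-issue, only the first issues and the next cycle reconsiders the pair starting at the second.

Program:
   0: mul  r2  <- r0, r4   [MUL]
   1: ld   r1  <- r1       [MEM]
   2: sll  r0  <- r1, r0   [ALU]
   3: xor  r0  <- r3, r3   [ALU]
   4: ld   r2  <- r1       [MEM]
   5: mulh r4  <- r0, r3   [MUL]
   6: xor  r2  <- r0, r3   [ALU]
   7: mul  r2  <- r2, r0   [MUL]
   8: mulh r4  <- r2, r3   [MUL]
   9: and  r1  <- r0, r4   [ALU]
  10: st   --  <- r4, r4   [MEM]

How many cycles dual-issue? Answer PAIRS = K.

PAIRS = 4

#0 head=0: mul.MUL+ld.MEM i0+i1 2-wide
#1 head=2: sll.ALU i2 WAW r0
#2 head=3: xor.ALU+ld.MEM i3+i4 2-wide
#3 head=5: mulh.MUL+xor.ALU i5+i6 2-wide
#4 head=7: mul.MUL i7 no-port MUL/MUL
#5 head=8: mulh.MUL i8 RAW r4
#6 head=9: and.ALU+st.MEM i9+i10 2-wide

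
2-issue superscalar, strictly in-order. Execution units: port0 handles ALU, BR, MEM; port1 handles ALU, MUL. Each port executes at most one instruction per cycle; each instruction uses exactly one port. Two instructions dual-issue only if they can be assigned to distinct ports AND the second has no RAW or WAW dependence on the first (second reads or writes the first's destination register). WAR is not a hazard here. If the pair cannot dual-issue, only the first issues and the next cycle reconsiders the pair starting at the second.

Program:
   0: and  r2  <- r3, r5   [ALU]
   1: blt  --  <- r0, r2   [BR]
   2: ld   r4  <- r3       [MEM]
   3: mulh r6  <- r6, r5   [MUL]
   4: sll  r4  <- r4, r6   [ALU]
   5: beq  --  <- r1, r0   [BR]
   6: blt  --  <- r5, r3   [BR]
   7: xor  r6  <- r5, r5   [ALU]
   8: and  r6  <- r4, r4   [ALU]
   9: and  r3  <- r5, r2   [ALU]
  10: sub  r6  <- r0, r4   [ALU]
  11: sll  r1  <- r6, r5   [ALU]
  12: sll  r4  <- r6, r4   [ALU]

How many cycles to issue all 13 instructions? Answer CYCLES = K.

t=0 i0:and ; RAW r2
t=1 i1:blt ; no-port BR/MEM
t=2 i2/i3:ld;mulh ; pair
t=3 i4/i5:sll;beq ; pair
t=4 i6/i7:blt;xor ; pair
t=5 i8/i9:and;and ; pair
t=6 i10:sub ; RAW r6
t=7 i11/i12:sll;sll ; pair

CYCLES = 8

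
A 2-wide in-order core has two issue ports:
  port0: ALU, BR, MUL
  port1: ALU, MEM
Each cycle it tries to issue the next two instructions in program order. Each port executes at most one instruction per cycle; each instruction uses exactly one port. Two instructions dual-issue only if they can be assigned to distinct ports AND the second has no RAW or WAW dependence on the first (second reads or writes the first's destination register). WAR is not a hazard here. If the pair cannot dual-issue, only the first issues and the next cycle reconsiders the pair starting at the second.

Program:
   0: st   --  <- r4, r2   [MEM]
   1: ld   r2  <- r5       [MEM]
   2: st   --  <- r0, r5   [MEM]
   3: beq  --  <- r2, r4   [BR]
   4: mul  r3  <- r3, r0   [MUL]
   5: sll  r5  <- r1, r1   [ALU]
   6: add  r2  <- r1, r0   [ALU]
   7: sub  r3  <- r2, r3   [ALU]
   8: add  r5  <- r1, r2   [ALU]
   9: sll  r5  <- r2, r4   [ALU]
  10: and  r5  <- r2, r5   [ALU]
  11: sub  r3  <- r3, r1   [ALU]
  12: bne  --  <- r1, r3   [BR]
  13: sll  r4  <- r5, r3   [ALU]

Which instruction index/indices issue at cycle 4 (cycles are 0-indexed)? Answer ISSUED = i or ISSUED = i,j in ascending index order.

ISSUED = 6

#0 head=0: st i0 no-port MEM/MEM
#1 head=1: ld i1 no-port MEM/MEM
#2 head=2: st+beq i2&i3 2-wide
#3 head=4: mul+sll i4&i5 2-wide
#4 head=6: add i6 RAW r2
#5 head=7: sub+add i7&i8 2-wide
#6 head=9: sll i9 RAW+WAW r5
#7 head=10: and+sub i10&i11 2-wide
#8 head=12: bne+sll i12&i13 2-wide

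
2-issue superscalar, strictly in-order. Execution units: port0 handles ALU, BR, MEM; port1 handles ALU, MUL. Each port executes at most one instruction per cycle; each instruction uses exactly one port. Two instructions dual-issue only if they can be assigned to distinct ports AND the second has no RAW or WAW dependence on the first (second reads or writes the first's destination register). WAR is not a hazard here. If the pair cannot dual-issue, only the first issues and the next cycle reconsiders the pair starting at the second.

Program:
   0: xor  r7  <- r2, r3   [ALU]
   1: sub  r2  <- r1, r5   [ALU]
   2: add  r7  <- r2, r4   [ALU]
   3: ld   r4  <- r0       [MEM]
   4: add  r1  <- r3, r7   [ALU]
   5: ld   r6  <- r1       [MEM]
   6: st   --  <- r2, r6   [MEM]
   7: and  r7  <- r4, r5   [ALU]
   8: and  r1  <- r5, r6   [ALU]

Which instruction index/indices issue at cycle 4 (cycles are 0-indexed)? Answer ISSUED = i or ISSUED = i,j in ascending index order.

ISSUED = 6,7

#0 head=0: xor sub i0&i1 2-wide
#1 head=2: add ld i2&i3 2-wide
#2 head=4: add i4 RAW r1
#3 head=5: ld i5 no-port MEM/MEM
#4 head=6: st and i6&i7 2-wide
#5 head=8: and i8 tail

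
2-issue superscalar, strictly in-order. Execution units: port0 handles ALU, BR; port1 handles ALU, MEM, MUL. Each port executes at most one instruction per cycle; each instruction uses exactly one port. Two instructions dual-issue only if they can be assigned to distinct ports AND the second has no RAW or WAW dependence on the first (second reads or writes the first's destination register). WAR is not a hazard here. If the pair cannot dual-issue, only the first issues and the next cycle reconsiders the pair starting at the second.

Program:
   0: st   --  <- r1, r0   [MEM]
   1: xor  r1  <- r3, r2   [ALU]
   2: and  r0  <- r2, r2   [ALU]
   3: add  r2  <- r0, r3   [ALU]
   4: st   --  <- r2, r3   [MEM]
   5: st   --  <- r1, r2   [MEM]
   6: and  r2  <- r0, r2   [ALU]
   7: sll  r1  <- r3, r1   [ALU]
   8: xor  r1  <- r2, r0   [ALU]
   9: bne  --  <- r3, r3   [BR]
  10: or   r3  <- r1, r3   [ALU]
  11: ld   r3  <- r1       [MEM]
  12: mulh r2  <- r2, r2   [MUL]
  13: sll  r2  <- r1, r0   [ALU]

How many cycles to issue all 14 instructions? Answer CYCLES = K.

  cy0 -> i0&i1 (st xor) pair
  cy1 -> i2 (and) RAW r0
  cy2 -> i3 (add) RAW r2
  cy3 -> i4 (st) no-port MEM/MEM
  cy4 -> i5&i6 (st and) pair
  cy5 -> i7 (sll) WAW r1
  cy6 -> i8&i9 (xor bne) pair
  cy7 -> i10 (or) WAW r3
  cy8 -> i11 (ld) no-port MEM/MUL
  cy9 -> i12 (mulh) WAW r2
  cy10 -> i13 (sll) tail

CYCLES = 11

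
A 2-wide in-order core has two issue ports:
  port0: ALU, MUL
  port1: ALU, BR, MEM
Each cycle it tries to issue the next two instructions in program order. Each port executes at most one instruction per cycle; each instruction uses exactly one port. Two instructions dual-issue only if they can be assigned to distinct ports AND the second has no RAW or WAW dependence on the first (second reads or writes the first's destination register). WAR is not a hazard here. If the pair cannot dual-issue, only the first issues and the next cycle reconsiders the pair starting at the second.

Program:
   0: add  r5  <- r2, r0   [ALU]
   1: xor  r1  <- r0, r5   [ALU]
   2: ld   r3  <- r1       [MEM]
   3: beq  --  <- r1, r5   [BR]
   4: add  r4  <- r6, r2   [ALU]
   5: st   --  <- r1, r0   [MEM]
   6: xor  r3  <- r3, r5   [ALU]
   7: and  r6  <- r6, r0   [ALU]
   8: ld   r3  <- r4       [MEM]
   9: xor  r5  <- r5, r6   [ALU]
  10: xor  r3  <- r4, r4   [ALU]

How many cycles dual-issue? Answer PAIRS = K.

c0: i0 add.ALU  RAW r5
c1: i1 xor.ALU  RAW r1
c2: i2 ld.MEM  no-port MEM/BR
c3: i3/i4 beq.BR;add.ALU  2-wide
c4: i5/i6 st.MEM;xor.ALU  2-wide
c5: i7/i8 and.ALU;ld.MEM  2-wide
c6: i9/i10 xor.ALU;xor.ALU  2-wide

PAIRS = 4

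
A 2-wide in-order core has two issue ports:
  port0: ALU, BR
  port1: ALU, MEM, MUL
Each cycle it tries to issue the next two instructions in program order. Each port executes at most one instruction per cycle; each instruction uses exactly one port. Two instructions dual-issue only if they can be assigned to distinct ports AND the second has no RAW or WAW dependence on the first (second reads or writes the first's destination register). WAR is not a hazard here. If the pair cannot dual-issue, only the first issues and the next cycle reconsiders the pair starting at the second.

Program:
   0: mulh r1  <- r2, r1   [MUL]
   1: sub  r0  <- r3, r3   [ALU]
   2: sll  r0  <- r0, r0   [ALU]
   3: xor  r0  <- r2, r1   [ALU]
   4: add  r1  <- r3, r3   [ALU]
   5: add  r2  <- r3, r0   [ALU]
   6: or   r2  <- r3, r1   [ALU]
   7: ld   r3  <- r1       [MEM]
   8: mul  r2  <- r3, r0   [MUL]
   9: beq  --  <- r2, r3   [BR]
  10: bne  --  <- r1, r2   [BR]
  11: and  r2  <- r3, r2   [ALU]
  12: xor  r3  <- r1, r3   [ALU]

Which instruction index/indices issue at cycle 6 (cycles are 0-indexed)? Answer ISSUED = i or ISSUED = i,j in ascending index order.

ISSUED = 9

  cy0 -> i0/i1 (mulh.MUL;sub.ALU) dual
  cy1 -> i2 (sll.ALU) WAW r0
  cy2 -> i3/i4 (xor.ALU;add.ALU) dual
  cy3 -> i5 (add.ALU) WAW r2
  cy4 -> i6/i7 (or.ALU;ld.MEM) dual
  cy5 -> i8 (mul.MUL) RAW r2
  cy6 -> i9 (beq.BR) no-port BR/BR
  cy7 -> i10/i11 (bne.BR;and.ALU) dual
  cy8 -> i12 (xor.ALU) tail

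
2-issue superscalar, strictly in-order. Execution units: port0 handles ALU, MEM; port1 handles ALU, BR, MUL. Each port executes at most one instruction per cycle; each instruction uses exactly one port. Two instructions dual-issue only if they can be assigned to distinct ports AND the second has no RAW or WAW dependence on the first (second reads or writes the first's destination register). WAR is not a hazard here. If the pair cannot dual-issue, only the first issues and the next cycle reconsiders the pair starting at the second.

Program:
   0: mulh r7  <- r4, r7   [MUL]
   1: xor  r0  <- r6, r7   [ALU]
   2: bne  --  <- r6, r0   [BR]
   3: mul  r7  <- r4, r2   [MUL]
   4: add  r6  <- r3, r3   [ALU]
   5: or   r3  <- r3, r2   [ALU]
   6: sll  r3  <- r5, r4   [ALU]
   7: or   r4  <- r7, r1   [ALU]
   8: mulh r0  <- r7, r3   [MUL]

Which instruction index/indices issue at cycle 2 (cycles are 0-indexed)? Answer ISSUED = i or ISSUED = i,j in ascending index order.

ISSUED = 2

c0: i0 mulh.MUL  RAW r7
c1: i1 xor.ALU  RAW r0
c2: i2 bne.BR  no-port BR/MUL
c3: i3/i4 mul.MUL+add.ALU  dual
c4: i5 or.ALU  WAW r3
c5: i6/i7 sll.ALU+or.ALU  dual
c6: i8 mulh.MUL  tail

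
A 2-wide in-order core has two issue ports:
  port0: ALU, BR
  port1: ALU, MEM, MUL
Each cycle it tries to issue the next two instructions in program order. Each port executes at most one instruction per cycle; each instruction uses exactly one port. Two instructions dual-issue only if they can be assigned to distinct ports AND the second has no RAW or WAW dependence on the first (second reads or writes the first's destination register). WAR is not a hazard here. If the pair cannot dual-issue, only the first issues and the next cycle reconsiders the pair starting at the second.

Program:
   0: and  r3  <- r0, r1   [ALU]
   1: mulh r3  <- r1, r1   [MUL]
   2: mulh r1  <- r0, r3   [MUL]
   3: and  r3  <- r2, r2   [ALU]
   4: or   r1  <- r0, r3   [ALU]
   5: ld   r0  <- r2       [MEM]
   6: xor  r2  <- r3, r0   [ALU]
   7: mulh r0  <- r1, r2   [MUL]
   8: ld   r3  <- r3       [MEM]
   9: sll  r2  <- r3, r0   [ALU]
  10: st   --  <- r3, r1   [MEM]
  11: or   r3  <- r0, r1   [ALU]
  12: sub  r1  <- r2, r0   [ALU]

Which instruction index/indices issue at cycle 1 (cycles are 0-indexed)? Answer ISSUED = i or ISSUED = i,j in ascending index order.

ISSUED = 1

[0] i0  and  -- WAW r3
[1] i1  mulh  -- no-port MUL/MUL
[2] i2/i3  mulh+and  -- dual
[3] i4/i5  or+ld  -- dual
[4] i6  xor  -- RAW r2
[5] i7  mulh  -- no-port MUL/MEM
[6] i8  ld  -- RAW r3
[7] i9/i10  sll+st  -- dual
[8] i11/i12  or+sub  -- dual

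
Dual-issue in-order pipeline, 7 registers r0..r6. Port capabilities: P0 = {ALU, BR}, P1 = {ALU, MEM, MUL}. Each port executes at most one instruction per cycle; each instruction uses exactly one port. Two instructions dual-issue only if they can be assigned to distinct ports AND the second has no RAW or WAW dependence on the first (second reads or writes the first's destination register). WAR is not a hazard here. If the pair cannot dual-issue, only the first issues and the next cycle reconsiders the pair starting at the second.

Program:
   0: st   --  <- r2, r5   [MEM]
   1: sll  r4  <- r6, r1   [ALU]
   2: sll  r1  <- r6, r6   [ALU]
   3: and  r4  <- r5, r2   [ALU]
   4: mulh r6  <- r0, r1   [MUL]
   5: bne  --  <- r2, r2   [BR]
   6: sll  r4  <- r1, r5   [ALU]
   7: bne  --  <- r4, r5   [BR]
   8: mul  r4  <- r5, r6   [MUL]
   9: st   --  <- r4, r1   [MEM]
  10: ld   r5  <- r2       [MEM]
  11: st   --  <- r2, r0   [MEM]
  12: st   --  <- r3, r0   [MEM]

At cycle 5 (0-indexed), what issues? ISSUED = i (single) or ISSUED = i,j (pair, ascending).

ISSUED = 9

#0 head=0: st.MEM/sll.ALU i0,i1 pair
#1 head=2: sll.ALU/and.ALU i2,i3 pair
#2 head=4: mulh.MUL/bne.BR i4,i5 pair
#3 head=6: sll.ALU i6 RAW r4
#4 head=7: bne.BR/mul.MUL i7,i8 pair
#5 head=9: st.MEM i9 no-port MEM/MEM
#6 head=10: ld.MEM i10 no-port MEM/MEM
#7 head=11: st.MEM i11 no-port MEM/MEM
#8 head=12: st.MEM i12 tail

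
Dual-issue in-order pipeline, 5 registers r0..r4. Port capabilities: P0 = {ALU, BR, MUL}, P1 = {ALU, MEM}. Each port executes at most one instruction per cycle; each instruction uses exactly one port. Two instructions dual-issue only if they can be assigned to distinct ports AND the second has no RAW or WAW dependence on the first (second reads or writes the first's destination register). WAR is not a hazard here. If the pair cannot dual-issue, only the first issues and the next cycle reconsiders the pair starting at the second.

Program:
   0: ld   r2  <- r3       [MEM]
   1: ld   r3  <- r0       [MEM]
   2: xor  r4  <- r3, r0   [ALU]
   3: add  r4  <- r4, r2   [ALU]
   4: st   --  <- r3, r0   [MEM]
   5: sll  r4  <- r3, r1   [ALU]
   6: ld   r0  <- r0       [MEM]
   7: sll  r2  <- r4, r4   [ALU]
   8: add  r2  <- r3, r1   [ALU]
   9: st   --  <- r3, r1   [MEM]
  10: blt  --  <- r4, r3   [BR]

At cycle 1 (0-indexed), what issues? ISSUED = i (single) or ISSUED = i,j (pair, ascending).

ISSUED = 1

#0 head=0: ld.MEM i0 no-port MEM/MEM
#1 head=1: ld.MEM i1 RAW r3
#2 head=2: xor.ALU i2 RAW+WAW r4
#3 head=3: add.ALU st.MEM i3,i4 2-wide
#4 head=5: sll.ALU ld.MEM i5,i6 2-wide
#5 head=7: sll.ALU i7 WAW r2
#6 head=8: add.ALU st.MEM i8,i9 2-wide
#7 head=10: blt.BR i10 tail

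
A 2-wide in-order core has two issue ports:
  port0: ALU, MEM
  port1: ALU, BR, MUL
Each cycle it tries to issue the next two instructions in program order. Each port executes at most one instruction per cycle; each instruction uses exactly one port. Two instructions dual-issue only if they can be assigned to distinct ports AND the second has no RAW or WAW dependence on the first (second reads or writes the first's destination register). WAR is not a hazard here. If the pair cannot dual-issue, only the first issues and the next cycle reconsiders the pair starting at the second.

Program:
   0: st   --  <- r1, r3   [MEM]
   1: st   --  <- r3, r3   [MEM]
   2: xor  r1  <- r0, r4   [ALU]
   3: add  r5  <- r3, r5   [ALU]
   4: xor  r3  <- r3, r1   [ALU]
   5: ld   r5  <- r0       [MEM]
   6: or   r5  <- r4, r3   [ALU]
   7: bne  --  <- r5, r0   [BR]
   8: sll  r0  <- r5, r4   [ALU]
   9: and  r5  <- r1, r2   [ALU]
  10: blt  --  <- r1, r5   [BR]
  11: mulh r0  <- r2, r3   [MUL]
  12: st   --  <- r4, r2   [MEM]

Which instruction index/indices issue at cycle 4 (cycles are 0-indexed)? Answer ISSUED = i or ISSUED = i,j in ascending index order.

ISSUED = 6

  cy0 -> i0 (st.MEM) no-port MEM/MEM
  cy1 -> i1/i2 (st.MEM xor.ALU) dual
  cy2 -> i3/i4 (add.ALU xor.ALU) dual
  cy3 -> i5 (ld.MEM) WAW r5
  cy4 -> i6 (or.ALU) RAW r5
  cy5 -> i7/i8 (bne.BR sll.ALU) dual
  cy6 -> i9 (and.ALU) RAW r5
  cy7 -> i10 (blt.BR) no-port BR/MUL
  cy8 -> i11/i12 (mulh.MUL st.MEM) dual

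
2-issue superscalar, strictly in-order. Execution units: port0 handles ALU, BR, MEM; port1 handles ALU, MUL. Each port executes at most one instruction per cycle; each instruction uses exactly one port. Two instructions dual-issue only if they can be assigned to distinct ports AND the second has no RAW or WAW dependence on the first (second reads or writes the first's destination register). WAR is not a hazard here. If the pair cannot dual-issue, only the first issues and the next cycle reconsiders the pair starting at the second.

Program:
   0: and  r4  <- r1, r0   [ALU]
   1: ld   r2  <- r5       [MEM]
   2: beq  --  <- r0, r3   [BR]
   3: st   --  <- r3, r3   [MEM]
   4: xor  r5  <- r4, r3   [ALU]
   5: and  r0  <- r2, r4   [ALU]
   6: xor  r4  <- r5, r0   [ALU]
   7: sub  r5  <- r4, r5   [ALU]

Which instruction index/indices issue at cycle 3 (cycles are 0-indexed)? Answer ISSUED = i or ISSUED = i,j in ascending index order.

[0] i0+i1  and ld  -- 2-wide
[1] i2  beq  -- no-port BR/MEM
[2] i3+i4  st xor  -- 2-wide
[3] i5  and  -- RAW r0
[4] i6  xor  -- RAW r4
[5] i7  sub  -- tail

ISSUED = 5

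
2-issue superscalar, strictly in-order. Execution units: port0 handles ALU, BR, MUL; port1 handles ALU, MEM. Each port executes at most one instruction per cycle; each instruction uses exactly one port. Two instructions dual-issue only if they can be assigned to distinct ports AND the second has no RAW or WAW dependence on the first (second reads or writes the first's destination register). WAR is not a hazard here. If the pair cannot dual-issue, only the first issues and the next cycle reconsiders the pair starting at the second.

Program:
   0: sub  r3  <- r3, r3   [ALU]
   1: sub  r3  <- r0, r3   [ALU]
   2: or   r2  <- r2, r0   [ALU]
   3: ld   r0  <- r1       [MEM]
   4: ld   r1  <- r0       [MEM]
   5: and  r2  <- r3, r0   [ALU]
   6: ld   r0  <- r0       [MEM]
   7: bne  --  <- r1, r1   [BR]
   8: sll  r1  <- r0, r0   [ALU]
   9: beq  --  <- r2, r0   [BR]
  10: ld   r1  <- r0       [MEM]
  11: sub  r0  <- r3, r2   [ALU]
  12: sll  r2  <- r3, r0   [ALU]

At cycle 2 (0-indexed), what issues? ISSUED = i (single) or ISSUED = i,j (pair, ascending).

ISSUED = 3

t=0 i0:sub.ALU ; RAW+WAW r3
t=1 i1/i2:sub.ALU/or.ALU ; dual
t=2 i3:ld.MEM ; no-port MEM/MEM
t=3 i4/i5:ld.MEM/and.ALU ; dual
t=4 i6/i7:ld.MEM/bne.BR ; dual
t=5 i8/i9:sll.ALU/beq.BR ; dual
t=6 i10/i11:ld.MEM/sub.ALU ; dual
t=7 i12:sll.ALU ; tail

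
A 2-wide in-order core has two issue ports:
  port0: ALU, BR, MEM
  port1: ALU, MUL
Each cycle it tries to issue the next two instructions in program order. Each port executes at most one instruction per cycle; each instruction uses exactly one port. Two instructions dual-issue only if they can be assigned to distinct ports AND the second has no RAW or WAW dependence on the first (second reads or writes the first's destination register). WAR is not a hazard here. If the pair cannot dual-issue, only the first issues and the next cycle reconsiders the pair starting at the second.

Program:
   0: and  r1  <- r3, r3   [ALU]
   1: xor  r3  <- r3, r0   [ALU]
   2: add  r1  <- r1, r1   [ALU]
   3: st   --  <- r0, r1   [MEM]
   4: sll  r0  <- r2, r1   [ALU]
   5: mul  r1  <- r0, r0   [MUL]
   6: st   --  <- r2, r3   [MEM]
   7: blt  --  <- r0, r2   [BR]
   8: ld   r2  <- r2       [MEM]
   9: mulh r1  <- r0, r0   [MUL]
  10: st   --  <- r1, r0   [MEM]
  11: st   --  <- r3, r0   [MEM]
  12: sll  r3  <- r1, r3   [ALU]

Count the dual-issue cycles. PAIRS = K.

  cy0 -> i0&i1 (and/xor) dual
  cy1 -> i2 (add) RAW r1
  cy2 -> i3&i4 (st/sll) dual
  cy3 -> i5&i6 (mul/st) dual
  cy4 -> i7 (blt) no-port BR/MEM
  cy5 -> i8&i9 (ld/mulh) dual
  cy6 -> i10 (st) no-port MEM/MEM
  cy7 -> i11&i12 (st/sll) dual

PAIRS = 5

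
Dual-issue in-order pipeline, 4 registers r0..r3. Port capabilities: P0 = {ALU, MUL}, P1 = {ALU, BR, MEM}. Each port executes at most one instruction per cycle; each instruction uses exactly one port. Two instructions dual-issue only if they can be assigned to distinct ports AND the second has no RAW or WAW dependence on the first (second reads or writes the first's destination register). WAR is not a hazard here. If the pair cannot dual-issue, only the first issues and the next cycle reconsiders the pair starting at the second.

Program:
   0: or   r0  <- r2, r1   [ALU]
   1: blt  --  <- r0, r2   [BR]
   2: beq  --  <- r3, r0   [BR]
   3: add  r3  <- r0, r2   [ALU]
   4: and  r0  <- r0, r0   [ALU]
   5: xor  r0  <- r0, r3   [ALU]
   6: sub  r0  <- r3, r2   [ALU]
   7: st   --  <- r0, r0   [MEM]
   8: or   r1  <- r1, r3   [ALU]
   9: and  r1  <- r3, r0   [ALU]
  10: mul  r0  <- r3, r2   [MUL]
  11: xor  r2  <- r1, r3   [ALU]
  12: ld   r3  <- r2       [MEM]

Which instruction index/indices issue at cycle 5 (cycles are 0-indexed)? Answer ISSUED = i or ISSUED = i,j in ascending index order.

[0] i0  or  -- RAW r0
[1] i1  blt  -- no-port BR/BR
[2] i2,i3  beq+add  -- pair
[3] i4  and  -- RAW+WAW r0
[4] i5  xor  -- WAW r0
[5] i6  sub  -- RAW r0
[6] i7,i8  st+or  -- pair
[7] i9,i10  and+mul  -- pair
[8] i11  xor  -- RAW r2
[9] i12  ld  -- tail

ISSUED = 6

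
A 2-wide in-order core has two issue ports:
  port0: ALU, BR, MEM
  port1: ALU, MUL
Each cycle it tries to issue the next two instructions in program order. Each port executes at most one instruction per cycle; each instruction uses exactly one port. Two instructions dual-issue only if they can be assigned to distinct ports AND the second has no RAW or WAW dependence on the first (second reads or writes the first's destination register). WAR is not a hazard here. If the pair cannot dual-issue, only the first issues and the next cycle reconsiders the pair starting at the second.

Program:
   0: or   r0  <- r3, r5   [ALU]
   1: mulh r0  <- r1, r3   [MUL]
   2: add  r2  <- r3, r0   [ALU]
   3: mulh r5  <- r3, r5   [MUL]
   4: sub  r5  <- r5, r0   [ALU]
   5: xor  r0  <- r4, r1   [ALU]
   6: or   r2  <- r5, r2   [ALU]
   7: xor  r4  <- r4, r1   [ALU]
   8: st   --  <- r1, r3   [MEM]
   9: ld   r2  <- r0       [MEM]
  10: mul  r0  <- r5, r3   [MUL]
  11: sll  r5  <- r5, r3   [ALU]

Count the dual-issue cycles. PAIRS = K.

  cy0 -> i0 (or) WAW r0
  cy1 -> i1 (mulh) RAW r0
  cy2 -> i2,i3 (add;mulh) dual
  cy3 -> i4,i5 (sub;xor) dual
  cy4 -> i6,i7 (or;xor) dual
  cy5 -> i8 (st) no-port MEM/MEM
  cy6 -> i9,i10 (ld;mul) dual
  cy7 -> i11 (sll) tail

PAIRS = 4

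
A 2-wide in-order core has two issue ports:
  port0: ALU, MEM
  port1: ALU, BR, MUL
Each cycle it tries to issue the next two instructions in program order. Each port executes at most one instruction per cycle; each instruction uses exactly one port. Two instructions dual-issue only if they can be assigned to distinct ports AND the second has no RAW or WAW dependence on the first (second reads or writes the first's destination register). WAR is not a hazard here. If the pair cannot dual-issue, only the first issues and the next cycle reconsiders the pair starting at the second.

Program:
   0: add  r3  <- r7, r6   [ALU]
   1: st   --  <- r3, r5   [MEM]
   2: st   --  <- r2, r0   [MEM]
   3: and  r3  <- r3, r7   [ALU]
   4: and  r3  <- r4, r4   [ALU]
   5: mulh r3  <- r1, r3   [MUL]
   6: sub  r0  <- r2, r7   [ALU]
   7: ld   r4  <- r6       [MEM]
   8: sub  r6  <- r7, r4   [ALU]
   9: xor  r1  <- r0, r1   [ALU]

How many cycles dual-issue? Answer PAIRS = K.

[0] i0  add  -- RAW r3
[1] i1  st  -- no-port MEM/MEM
[2] i2+i3  st;and  -- pair
[3] i4  and  -- RAW+WAW r3
[4] i5+i6  mulh;sub  -- pair
[5] i7  ld  -- RAW r4
[6] i8+i9  sub;xor  -- pair

PAIRS = 3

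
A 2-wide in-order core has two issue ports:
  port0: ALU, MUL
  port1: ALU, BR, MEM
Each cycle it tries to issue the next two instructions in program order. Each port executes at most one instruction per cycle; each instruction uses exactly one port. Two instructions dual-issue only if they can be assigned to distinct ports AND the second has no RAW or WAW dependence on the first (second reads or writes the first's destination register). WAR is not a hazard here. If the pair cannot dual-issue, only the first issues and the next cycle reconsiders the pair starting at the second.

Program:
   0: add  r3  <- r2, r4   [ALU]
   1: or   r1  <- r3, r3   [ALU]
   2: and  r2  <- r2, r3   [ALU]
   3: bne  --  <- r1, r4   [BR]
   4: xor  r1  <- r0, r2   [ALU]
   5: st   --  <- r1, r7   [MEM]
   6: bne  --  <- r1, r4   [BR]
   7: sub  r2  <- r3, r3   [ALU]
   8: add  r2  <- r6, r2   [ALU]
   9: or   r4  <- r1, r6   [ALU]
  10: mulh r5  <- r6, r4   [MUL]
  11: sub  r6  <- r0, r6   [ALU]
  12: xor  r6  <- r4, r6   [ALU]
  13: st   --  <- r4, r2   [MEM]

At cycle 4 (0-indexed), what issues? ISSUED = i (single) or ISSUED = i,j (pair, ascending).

#0 head=0: add.ALU i0 RAW r3
#1 head=1: or.ALU+and.ALU i1,i2 pair
#2 head=3: bne.BR+xor.ALU i3,i4 pair
#3 head=5: st.MEM i5 no-port MEM/BR
#4 head=6: bne.BR+sub.ALU i6,i7 pair
#5 head=8: add.ALU+or.ALU i8,i9 pair
#6 head=10: mulh.MUL+sub.ALU i10,i11 pair
#7 head=12: xor.ALU+st.MEM i12,i13 pair

ISSUED = 6,7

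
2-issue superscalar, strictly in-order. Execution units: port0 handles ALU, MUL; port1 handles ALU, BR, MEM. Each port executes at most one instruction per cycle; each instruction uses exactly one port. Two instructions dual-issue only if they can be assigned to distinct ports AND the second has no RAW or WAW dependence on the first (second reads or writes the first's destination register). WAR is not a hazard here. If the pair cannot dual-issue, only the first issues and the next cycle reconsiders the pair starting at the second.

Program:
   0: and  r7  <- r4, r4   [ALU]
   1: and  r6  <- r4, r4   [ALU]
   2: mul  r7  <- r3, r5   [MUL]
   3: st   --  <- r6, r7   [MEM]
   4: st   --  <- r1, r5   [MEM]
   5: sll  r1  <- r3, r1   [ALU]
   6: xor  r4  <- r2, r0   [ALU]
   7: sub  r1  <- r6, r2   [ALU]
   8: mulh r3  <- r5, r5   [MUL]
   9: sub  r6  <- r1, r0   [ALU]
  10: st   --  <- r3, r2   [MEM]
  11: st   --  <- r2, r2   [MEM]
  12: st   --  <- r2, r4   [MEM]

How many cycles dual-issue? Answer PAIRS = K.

  cy0 -> i0+i1 (and;and) 2-wide
  cy1 -> i2 (mul) RAW r7
  cy2 -> i3 (st) no-port MEM/MEM
  cy3 -> i4+i5 (st;sll) 2-wide
  cy4 -> i6+i7 (xor;sub) 2-wide
  cy5 -> i8+i9 (mulh;sub) 2-wide
  cy6 -> i10 (st) no-port MEM/MEM
  cy7 -> i11 (st) no-port MEM/MEM
  cy8 -> i12 (st) tail

PAIRS = 4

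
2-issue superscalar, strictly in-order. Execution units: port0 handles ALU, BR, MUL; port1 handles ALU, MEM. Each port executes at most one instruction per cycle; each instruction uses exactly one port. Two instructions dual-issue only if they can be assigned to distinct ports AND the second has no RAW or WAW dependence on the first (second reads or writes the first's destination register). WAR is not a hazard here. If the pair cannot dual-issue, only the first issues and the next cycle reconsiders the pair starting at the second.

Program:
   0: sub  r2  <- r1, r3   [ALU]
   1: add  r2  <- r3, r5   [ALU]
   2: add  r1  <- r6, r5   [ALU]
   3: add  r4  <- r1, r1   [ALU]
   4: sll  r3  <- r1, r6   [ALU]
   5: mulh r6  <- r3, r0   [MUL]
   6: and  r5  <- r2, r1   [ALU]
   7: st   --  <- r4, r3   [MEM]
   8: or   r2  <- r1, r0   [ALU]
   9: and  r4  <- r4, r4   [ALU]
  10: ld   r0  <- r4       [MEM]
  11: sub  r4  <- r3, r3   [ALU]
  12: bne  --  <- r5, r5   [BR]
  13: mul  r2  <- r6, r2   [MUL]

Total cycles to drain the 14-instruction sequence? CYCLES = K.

t=0 i0:sub ; WAW r2
t=1 i1+i2:add/add ; dual
t=2 i3+i4:add/sll ; dual
t=3 i5+i6:mulh/and ; dual
t=4 i7+i8:st/or ; dual
t=5 i9:and ; RAW r4
t=6 i10+i11:ld/sub ; dual
t=7 i12:bne ; no-port BR/MUL
t=8 i13:mul ; tail

CYCLES = 9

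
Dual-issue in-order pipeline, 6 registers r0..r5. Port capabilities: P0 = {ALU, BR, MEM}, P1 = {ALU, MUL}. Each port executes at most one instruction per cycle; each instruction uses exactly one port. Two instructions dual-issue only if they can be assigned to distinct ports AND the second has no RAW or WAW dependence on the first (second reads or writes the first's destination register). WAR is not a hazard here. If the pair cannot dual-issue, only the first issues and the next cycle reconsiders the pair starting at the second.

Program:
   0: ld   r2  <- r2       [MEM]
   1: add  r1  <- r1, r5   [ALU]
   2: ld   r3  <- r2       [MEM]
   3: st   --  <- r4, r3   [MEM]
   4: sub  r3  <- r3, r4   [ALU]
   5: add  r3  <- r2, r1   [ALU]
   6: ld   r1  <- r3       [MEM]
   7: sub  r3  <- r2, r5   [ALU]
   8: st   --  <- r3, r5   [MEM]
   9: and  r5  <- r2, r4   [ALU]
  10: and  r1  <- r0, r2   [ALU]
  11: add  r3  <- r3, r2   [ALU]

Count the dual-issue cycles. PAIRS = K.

PAIRS = 5

c0: i0+i1 ld.MEM add.ALU  2-wide
c1: i2 ld.MEM  no-port MEM/MEM
c2: i3+i4 st.MEM sub.ALU  2-wide
c3: i5 add.ALU  RAW r3
c4: i6+i7 ld.MEM sub.ALU  2-wide
c5: i8+i9 st.MEM and.ALU  2-wide
c6: i10+i11 and.ALU add.ALU  2-wide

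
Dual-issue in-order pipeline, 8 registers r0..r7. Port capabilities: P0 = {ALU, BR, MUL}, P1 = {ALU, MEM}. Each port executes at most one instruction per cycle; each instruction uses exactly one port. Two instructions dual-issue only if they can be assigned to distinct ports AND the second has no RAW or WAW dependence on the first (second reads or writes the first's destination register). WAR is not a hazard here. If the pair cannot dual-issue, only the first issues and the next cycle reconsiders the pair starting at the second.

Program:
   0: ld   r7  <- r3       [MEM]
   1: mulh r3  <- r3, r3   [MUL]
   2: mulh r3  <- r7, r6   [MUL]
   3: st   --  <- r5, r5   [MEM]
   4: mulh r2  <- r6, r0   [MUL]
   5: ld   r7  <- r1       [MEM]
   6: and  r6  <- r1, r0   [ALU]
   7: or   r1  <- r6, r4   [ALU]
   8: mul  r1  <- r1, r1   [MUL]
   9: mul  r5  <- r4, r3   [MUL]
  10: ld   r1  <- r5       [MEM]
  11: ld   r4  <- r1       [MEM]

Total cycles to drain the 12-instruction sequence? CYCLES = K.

0. ld.MEM/mulh.MUL @i0,i1  | 2-wide
1. mulh.MUL/st.MEM @i2,i3  | 2-wide
2. mulh.MUL/ld.MEM @i4,i5  | 2-wide
3. and.ALU @i6  | RAW r6
4. or.ALU @i7  | RAW+WAW r1
5. mul.MUL @i8  | no-port MUL/MUL
6. mul.MUL @i9  | RAW r5
7. ld.MEM @i10  | no-port MEM/MEM
8. ld.MEM @i11  | tail

CYCLES = 9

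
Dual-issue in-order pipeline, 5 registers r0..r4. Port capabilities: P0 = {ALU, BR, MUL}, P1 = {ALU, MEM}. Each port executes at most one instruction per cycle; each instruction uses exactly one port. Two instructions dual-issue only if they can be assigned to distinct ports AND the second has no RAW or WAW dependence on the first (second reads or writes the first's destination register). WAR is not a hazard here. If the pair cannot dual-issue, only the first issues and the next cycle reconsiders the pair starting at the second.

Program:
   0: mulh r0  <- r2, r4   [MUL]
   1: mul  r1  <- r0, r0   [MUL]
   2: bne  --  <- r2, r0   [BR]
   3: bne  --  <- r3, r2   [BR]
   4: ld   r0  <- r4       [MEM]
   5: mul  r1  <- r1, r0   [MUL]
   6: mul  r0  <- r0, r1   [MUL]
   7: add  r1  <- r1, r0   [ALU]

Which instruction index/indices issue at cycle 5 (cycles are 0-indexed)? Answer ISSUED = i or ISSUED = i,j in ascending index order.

#0 head=0: mulh i0 no-port MUL/MUL
#1 head=1: mul i1 no-port MUL/BR
#2 head=2: bne i2 no-port BR/BR
#3 head=3: bne/ld i3+i4 dual
#4 head=5: mul i5 no-port MUL/MUL
#5 head=6: mul i6 RAW r0
#6 head=7: add i7 tail

ISSUED = 6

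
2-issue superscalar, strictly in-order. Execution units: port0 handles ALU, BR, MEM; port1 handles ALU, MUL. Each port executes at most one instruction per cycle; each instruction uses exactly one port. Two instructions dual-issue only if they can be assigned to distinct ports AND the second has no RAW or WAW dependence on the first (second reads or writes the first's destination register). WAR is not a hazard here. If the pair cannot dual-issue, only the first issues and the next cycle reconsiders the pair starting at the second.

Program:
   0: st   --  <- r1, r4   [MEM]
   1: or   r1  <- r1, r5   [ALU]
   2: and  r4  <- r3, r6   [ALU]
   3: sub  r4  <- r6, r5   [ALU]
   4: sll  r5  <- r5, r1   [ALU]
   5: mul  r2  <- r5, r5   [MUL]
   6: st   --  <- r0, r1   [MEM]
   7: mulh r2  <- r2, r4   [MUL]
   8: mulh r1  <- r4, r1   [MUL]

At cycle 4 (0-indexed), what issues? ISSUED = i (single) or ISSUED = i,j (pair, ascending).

ISSUED = 7

c0: i0+i1 st.MEM or.ALU  pair
c1: i2 and.ALU  WAW r4
c2: i3+i4 sub.ALU sll.ALU  pair
c3: i5+i6 mul.MUL st.MEM  pair
c4: i7 mulh.MUL  no-port MUL/MUL
c5: i8 mulh.MUL  tail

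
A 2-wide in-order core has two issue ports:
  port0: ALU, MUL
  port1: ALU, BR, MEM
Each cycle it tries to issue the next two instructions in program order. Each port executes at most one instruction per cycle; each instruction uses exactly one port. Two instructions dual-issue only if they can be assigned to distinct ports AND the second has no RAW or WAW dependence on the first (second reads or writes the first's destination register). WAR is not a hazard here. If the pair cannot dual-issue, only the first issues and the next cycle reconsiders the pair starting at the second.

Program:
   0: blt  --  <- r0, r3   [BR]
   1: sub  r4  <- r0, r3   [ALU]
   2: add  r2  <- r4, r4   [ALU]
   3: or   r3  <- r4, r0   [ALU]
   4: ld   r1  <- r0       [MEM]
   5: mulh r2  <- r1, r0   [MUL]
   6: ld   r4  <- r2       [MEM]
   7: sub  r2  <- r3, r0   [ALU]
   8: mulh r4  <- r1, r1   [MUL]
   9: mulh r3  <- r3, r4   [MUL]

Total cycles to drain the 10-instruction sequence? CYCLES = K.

c0: i0+i1 blt;sub  dual
c1: i2+i3 add;or  dual
c2: i4 ld  RAW r1
c3: i5 mulh  RAW r2
c4: i6+i7 ld;sub  dual
c5: i8 mulh  no-port MUL/MUL
c6: i9 mulh  tail

CYCLES = 7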